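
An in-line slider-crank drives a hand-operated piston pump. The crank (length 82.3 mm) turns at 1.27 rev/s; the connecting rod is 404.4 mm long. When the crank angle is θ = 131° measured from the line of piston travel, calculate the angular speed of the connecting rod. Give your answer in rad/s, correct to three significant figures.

1.08

ω = 7.98 rad/s (converted from 1.27 rev/s).
The rod makes angle φ with the slider axis where L sinφ = r sinθ; differentiating, L cosφ·φ̇ = r ω cosθ.
L cosφ = √(L² − r² sin²θ) = 0.3996 m.
|ω_rod| = r ω |cosθ| / √(L² − r² sin²θ) = 0.0823·7.98·0.65606/0.3996 = 1.0782 rad/s.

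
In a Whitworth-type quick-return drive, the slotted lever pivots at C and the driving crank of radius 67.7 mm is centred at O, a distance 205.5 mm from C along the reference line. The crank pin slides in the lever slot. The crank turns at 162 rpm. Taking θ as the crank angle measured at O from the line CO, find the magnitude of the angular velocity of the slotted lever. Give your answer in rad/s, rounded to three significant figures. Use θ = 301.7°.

ω = 16.96 rad/s (from 162 rpm).
Crank pin A relative to C: A = (d + r cosθ, r sinθ); lever angle φ = atan2(r sinθ, d + r cosθ).
Differentiating tanφ: φ̇ = rω(d cosθ + r)/(d² + r² + 2dr cosθ).
d² + r² + 2dr cosθ = |CA|² = 0.0614346 m²;  d cosθ + r = +0.17568 m.
|ω_lever| = |0.0677·16.96·+0.17568| / 0.0614346 = 3.2844 rad/s.

3.28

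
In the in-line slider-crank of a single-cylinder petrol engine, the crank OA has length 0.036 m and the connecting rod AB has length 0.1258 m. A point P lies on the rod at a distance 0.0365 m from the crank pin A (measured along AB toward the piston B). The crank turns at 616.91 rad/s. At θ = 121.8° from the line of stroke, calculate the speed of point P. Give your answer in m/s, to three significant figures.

ω = 616.9 rad/s.  Crank-pin speed |V_A| = rω = 22.209 m/s, perpendicular to OA.
Rod angle: sinφ = −(r/L) sinθ ⇒ φ = -14.076°; ω_rod = −rω cosθ/√(L²−r²sin²θ) = +95.909 rad/s.
V_P = V_A + ω_rod × AP, with AP = 0.0365 m along the rod.
Components: V_Px = −rω sinθ − a·ω_rod·sinφ = -18.024 m/s;  V_Py = rω cosθ + a·ω_rod·cosφ = -8.3075 m/s.
|V_P| = √(V_Px² + V_Py²) = 19.846 m/s.

19.8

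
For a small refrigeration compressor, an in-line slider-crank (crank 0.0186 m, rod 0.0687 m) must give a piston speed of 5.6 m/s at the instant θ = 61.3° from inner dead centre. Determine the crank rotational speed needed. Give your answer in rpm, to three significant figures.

For an in-line slider-crank, |v_piston| = rω|sinθ|·[1 + r cosθ/√(L² − r² sin²θ)].
With r = 0.0186 m, L = 0.0687 m, θ = 61.3°: the bracketed kinematic factor |dx/dθ| = 0.018499 m.
ω = v/|dx/dθ| = 5.6/0.018499 = 302.73 rad/s.
N = 60ω/(2π) = 2890.8 rpm.

2890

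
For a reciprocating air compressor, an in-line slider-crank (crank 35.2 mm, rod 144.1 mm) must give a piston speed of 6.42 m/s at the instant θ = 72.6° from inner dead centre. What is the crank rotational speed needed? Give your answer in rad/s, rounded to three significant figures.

For an in-line slider-crank, |v_piston| = rω|sinθ|·[1 + r cosθ/√(L² − r² sin²θ)].
With r = 0.0352 m, L = 0.1441 m, θ = 72.6°: the bracketed kinematic factor |dx/dθ| = 0.036112 m.
ω = v/|dx/dθ| = 6.42/0.036112 = 177.78 rad/s.

178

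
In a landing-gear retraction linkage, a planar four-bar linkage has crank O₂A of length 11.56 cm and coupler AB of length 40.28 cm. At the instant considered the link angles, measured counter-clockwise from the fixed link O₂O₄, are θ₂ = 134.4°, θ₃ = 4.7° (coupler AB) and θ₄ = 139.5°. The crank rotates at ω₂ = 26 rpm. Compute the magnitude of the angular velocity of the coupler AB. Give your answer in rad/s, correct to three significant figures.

ω₂ = 2.723 rad/s (from 26 rpm).
Differentiating the loop-closure r₂e^{iθ₂}+r₃e^{iθ₃}=r₁+r₄e^{iθ₄} gives r₂ω₂e^{iθ₂}+r₃ω₃e^{iθ₃}=r₄ω₄e^{iθ₄}.
Eliminating the other unknown: ω₃ = r₂ω₂ sin(θ₄−θ₂) / [r₃ sin(θ₃−θ₄)].
Numerator sine = +0.08889; denominator sine = -0.70957.
Result = 0.1156·2.723·(+0.08889) / (0.4028·(-0.70957)) = -0.097892 rad/s; magnitude 0.097892 rad/s.

0.0979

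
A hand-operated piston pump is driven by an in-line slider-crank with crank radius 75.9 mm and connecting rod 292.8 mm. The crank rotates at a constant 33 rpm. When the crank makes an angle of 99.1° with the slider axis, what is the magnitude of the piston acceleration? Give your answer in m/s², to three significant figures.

ω = 2π·33/60 = 3.456 rad/s
x(θ) = r cosθ + √(L² − r² sin²θ); with ω constant, a = ω²·d²x/dθ².
d²x/dθ² = −r cosθ − r²(cos2θ)/√u − r⁴ sin²2θ/(4u^{3/2}),  u = L² − r² sin²θ = 0.0801151 m².
Substituting r = 0.0759 m, L = 0.2928 m, θ = 99.1°: d²x/dθ² = +0.031303 m.
a = ω²·d²x/dθ² = (3.456)²·(+0.031303) = +0.37383 m/s²;  |a| = 0.37383 m/s².

0.374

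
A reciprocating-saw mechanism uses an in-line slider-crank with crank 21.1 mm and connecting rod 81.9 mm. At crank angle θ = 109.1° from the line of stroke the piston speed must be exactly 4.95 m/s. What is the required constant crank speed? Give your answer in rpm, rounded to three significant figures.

2600

For an in-line slider-crank, |v_piston| = rω|sinθ|·[1 + r cosθ/√(L² − r² sin²θ)].
With r = 0.0211 m, L = 0.0819 m, θ = 109.1°: the bracketed kinematic factor |dx/dθ| = 0.018205 m.
ω = v/|dx/dθ| = 4.95/0.018205 = 271.9 rad/s.
N = 60ω/(2π) = 2596.4 rpm.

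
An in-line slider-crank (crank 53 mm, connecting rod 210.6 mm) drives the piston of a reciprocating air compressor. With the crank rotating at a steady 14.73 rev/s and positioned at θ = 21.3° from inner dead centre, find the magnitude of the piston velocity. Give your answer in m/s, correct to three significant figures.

2.20

ω = 2π·14.7 = 92.55 rad/s
For an in-line slider-crank, x = r cosθ + √(L² − r² sin²θ), so v = −rω sinθ·[1 + r cosθ/√(L² − r² sin²θ)].
With r = 0.053 m, L = 0.2106 m, θ = 21.3°: √(L² − r² sin²θ) = 0.20972 m.
v = −0.053·92.55·0.36325·[1 + 0.053·0.93169/0.20972] = -2.2014 m/s.
|v| = 2.2014 m/s.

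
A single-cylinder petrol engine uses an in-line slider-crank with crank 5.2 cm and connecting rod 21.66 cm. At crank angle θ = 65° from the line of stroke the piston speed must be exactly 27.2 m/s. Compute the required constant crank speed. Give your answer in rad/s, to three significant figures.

523

For an in-line slider-crank, |v_piston| = rω|sinθ|·[1 + r cosθ/√(L² − r² sin²θ)].
With r = 0.052 m, L = 0.2166 m, θ = 65°: the bracketed kinematic factor |dx/dθ| = 0.052027 m.
ω = v/|dx/dθ| = 27.2/0.052027 = 522.81 rad/s.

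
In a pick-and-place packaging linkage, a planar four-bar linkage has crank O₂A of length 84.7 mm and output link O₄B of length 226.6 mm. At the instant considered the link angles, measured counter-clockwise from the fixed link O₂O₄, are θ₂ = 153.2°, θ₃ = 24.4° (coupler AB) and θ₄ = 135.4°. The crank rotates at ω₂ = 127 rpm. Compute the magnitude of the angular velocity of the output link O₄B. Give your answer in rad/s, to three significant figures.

4.15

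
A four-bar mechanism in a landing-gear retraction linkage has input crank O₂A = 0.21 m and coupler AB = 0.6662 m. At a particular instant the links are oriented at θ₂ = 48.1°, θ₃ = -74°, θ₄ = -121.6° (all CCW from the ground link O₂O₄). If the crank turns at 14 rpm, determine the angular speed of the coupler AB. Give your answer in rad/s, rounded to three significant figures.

ω₂ = 1.466 rad/s (from 14 rpm).
Differentiating the loop-closure r₂e^{iθ₂}+r₃e^{iθ₃}=r₁+r₄e^{iθ₄} gives r₂ω₂e^{iθ₂}+r₃ω₃e^{iθ₃}=r₄ω₄e^{iθ₄}.
Eliminating the other unknown: ω₃ = r₂ω₂ sin(θ₄−θ₂) / [r₃ sin(θ₃−θ₄)].
Numerator sine = -0.17880; denominator sine = +0.73846.
Result = 0.21·1.466·(-0.17880) / (0.6662·(+0.73846)) = -0.1119 rad/s; magnitude 0.1119 rad/s.

0.112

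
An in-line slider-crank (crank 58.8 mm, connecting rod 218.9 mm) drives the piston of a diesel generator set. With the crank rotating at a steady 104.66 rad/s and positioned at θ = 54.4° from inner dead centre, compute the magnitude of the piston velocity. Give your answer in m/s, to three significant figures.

ω = 104.7 rad/s
For an in-line slider-crank, x = r cosθ + √(L² − r² sin²θ), so v = −rω sinθ·[1 + r cosθ/√(L² − r² sin²θ)].
With r = 0.0588 m, L = 0.2189 m, θ = 54.4°: √(L² − r² sin²θ) = 0.21362 m.
v = −0.0588·104.7·0.81310·[1 + 0.0588·0.58212/0.21362] = -5.8056 m/s.
|v| = 5.8056 m/s.

5.81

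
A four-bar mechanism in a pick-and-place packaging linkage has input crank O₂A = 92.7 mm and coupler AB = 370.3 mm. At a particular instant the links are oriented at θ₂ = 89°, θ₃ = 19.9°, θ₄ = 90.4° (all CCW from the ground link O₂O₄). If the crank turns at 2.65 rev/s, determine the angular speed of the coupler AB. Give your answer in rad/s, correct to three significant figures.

0.108

ω₂ = 16.65 rad/s (from 2.65 rev/s).
Differentiating the loop-closure r₂e^{iθ₂}+r₃e^{iθ₃}=r₁+r₄e^{iθ₄} gives r₂ω₂e^{iθ₂}+r₃ω₃e^{iθ₃}=r₄ω₄e^{iθ₄}.
Eliminating the other unknown: ω₃ = r₂ω₂ sin(θ₄−θ₂) / [r₃ sin(θ₃−θ₄)].
Numerator sine = +0.02443; denominator sine = -0.94264.
Result = 0.0927·16.65·(+0.02443) / (0.3703·(-0.94264)) = -0.10804 rad/s; magnitude 0.10804 rad/s.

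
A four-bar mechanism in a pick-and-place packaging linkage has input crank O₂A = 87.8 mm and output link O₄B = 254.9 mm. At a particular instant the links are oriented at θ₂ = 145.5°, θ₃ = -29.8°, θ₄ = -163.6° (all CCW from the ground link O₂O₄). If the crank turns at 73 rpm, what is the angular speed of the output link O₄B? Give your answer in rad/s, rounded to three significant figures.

0.299

ω₂ = 7.645 rad/s (from 73 rpm).
Differentiating the loop-closure r₂e^{iθ₂}+r₃e^{iθ₃}=r₁+r₄e^{iθ₄} gives r₂ω₂e^{iθ₂}+r₃ω₃e^{iθ₃}=r₄ω₄e^{iθ₄}.
Eliminating the other unknown: ω₄ = r₂ω₂ sin(θ₂−θ₃) / [r₄ sin(θ₄−θ₃)].
Numerator sine = +0.08194; denominator sine = -0.72176.
Result = 0.0878·7.645·(+0.08194) / (0.2549·(-0.72176)) = -0.29893 rad/s; magnitude 0.29893 rad/s.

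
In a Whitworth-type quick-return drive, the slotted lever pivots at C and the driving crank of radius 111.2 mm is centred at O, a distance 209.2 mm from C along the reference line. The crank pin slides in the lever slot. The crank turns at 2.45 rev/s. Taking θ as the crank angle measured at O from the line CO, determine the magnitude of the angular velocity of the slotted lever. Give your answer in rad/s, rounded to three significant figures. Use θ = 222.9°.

ω = 15.39 rad/s (from 2.45 rev/s).
Crank pin A relative to C: A = (d + r cosθ, r sinθ); lever angle φ = atan2(r sinθ, d + r cosθ).
Differentiating tanφ: φ̇ = rω(d cosθ + r)/(d² + r² + 2dr cosθ).
d² + r² + 2dr cosθ = |CA|² = 0.0220477 m²;  d cosθ + r = -0.042048 m.
|ω_lever| = |0.1112·15.39·-0.042048| / 0.0220477 = 3.2646 rad/s.

3.26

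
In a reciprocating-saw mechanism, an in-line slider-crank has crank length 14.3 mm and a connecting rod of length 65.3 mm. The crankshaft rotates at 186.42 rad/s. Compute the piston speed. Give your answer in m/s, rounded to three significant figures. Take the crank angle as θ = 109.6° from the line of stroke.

2.32

ω = 186.4 rad/s
For an in-line slider-crank, x = r cosθ + √(L² − r² sin²θ), so v = −rω sinθ·[1 + r cosθ/√(L² − r² sin²θ)].
With r = 0.0143 m, L = 0.0653 m, θ = 109.6°: √(L² − r² sin²θ) = 0.063895 m.
v = −0.0143·186.4·0.94206·[1 + 0.0143·-0.33545/0.063895] = -2.3228 m/s.
|v| = 2.3228 m/s.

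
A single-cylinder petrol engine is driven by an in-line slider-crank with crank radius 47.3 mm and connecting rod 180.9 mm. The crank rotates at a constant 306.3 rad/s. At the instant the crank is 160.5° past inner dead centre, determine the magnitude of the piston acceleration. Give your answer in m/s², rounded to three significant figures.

ω = 306.3 rad/s
x(θ) = r cosθ + √(L² − r² sin²θ); with ω constant, a = ω²·d²x/dθ².
d²x/dθ² = −r cosθ − r²(cos2θ)/√u − r⁴ sin²2θ/(4u^{3/2}),  u = L² − r² sin²θ = 0.0324755 m².
Substituting r = 0.0473 m, L = 0.1809 m, θ = 160.5°: d²x/dθ² = +0.034854 m.
a = ω²·d²x/dθ² = (306.3)²·(+0.034854) = +3270 m/s²;  |a| = 3270 m/s².

3270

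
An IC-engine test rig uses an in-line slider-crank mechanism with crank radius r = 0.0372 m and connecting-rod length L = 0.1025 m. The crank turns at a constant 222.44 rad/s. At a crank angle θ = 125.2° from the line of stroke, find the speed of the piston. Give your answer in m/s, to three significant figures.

ω = 222.4 rad/s
For an in-line slider-crank, x = r cosθ + √(L² − r² sin²θ), so v = −rω sinθ·[1 + r cosθ/√(L² − r² sin²θ)].
With r = 0.0372 m, L = 0.1025 m, θ = 125.2°: √(L² − r² sin²θ) = 0.097889 m.
v = −0.0372·222.4·0.81714·[1 + 0.0372·-0.57643/0.097889] = -5.2805 m/s.
|v| = 5.2805 m/s.

5.28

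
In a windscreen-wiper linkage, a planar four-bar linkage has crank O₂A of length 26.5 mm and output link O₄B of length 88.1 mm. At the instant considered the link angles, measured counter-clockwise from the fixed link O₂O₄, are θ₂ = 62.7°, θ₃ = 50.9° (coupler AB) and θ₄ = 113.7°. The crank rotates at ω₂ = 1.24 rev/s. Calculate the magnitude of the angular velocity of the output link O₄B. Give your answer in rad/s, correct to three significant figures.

0.539

ω₂ = 7.791 rad/s (from 1.24 rev/s).
Differentiating the loop-closure r₂e^{iθ₂}+r₃e^{iθ₃}=r₁+r₄e^{iθ₄} gives r₂ω₂e^{iθ₂}+r₃ω₃e^{iθ₃}=r₄ω₄e^{iθ₄}.
Eliminating the other unknown: ω₄ = r₂ω₂ sin(θ₂−θ₃) / [r₄ sin(θ₄−θ₃)].
Numerator sine = +0.20450; denominator sine = +0.88942.
Result = 0.0265·7.791·(+0.20450) / (0.0881·(+0.88942)) = +0.53883 rad/s; magnitude 0.53883 rad/s.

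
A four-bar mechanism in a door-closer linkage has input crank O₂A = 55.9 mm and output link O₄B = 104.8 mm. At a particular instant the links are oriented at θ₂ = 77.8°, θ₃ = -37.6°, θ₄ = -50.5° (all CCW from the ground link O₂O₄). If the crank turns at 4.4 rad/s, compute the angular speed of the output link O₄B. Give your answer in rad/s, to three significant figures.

9.50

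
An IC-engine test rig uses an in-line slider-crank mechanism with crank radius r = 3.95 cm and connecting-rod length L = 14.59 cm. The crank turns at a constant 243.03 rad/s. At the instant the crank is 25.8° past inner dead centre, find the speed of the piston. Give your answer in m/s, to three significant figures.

ω = 243 rad/s
For an in-line slider-crank, x = r cosθ + √(L² − r² sin²θ), so v = −rω sinθ·[1 + r cosθ/√(L² − r² sin²θ)].
With r = 0.0395 m, L = 0.1459 m, θ = 25.8°: √(L² − r² sin²θ) = 0.14488 m.
v = −0.0395·243·0.43523·[1 + 0.0395·0.90032/0.14488] = -5.2036 m/s.
|v| = 5.2036 m/s.

5.20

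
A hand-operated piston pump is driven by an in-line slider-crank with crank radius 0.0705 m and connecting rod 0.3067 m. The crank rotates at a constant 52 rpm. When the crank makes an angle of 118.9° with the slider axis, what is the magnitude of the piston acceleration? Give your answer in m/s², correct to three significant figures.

ω = 2π·52/60 = 5.445 rad/s
x(θ) = r cosθ + √(L² − r² sin²θ); with ω constant, a = ω²·d²x/dθ².
d²x/dθ² = −r cosθ − r²(cos2θ)/√u − r⁴ sin²2θ/(4u^{3/2}),  u = L² − r² sin²θ = 0.0902555 m².
Substituting r = 0.0705 m, L = 0.3067 m, θ = 118.9°: d²x/dθ² = +0.042724 m.
a = ω²·d²x/dθ² = (5.445)²·(+0.042724) = +1.2669 m/s²;  |a| = 1.2669 m/s².

1.27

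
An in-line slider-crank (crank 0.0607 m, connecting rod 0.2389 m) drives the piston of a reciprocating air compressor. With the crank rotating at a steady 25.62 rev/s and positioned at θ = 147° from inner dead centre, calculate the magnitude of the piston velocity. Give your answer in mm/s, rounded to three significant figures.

4180

ω = 2π·25.6 = 161 rad/s
For an in-line slider-crank, x = r cosθ + √(L² − r² sin²θ), so v = −rω sinθ·[1 + r cosθ/√(L² − r² sin²θ)].
With r = 0.0607 m, L = 0.2389 m, θ = 147°: √(L² − r² sin²θ) = 0.2366 m.
v = −0.0607·161·0.54464·[1 + 0.0607·-0.83867/0.2366] = -4.1767 m/s.
|v| = 4.1767 m/s = 4176.7 mm/s.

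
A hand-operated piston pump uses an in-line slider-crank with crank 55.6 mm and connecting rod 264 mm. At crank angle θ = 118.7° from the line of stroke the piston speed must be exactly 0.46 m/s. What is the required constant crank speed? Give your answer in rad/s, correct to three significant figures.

10.5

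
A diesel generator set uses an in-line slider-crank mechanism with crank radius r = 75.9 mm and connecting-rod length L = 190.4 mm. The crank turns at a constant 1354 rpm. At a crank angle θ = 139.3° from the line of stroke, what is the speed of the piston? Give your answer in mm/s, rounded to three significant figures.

4820

ω = 2π·1354/60 = 141.8 rad/s
For an in-line slider-crank, x = r cosθ + √(L² − r² sin²θ), so v = −rω sinθ·[1 + r cosθ/√(L² − r² sin²θ)].
With r = 0.0759 m, L = 0.1904 m, θ = 139.3°: √(L² − r² sin²θ) = 0.18385 m.
v = −0.0759·141.8·0.65210·[1 + 0.0759·-0.75813/0.18385] = -4.8214 m/s.
|v| = 4.8214 m/s = 4821.4 mm/s.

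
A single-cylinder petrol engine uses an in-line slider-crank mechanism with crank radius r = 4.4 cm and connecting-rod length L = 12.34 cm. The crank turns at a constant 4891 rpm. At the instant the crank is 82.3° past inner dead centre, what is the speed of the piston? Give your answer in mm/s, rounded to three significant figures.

23500

ω = 2π·4891/60 = 512.2 rad/s
For an in-line slider-crank, x = r cosθ + √(L² − r² sin²θ), so v = −rω sinθ·[1 + r cosθ/√(L² − r² sin²θ)].
With r = 0.044 m, L = 0.1234 m, θ = 82.3°: √(L² − r² sin²θ) = 0.11544 m.
v = −0.044·512.2·0.99098·[1 + 0.044·0.13399/0.11544] = -23.473 m/s.
|v| = 23.473 m/s = 23473 mm/s.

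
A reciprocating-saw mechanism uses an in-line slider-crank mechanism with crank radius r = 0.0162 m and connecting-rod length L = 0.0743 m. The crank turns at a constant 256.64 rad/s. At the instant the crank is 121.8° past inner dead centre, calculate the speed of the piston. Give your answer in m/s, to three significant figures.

3.12

ω = 256.6 rad/s
For an in-line slider-crank, x = r cosθ + √(L² − r² sin²θ), so v = −rω sinθ·[1 + r cosθ/√(L² − r² sin²θ)].
With r = 0.0162 m, L = 0.0743 m, θ = 121.8°: √(L² − r² sin²θ) = 0.073013 m.
v = −0.0162·256.6·0.84989·[1 + 0.0162·-0.52696/0.073013] = -3.1204 m/s.
|v| = 3.1204 m/s.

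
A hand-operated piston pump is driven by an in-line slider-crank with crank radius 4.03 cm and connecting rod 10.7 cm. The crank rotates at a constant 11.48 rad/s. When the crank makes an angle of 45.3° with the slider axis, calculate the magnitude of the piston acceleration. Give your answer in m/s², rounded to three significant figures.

3.79

ω = 11.48 rad/s
x(θ) = r cosθ + √(L² − r² sin²θ); with ω constant, a = ω²·d²x/dθ².
d²x/dθ² = −r cosθ − r²(cos2θ)/√u − r⁴ sin²2θ/(4u^{3/2}),  u = L² − r² sin²θ = 0.0106285 m².
Substituting r = 0.0403 m, L = 0.107 m, θ = 45.3°: d²x/dθ² = -0.028784 m.
a = ω²·d²x/dθ² = (11.48)²·(-0.028784) = -3.7934 m/s²;  |a| = 3.7934 m/s².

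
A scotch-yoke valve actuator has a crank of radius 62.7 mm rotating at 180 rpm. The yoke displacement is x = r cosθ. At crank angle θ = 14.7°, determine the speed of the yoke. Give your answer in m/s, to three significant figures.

0.300

ω = 18.85 rad/s (from 180 rpm).
x = r cosθ ⇒ ẋ = −rω sinθ.
|v| = rω|sinθ| = 0.0627·18.85·|sin 14.7°| = 0.29991 m/s.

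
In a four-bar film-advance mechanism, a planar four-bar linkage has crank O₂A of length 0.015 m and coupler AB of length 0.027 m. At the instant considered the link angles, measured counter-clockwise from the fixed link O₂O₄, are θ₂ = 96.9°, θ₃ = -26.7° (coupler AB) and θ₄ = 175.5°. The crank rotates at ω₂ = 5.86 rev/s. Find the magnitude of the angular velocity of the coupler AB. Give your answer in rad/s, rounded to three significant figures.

53.1

ω₂ = 36.82 rad/s (from 5.86 rev/s).
Differentiating the loop-closure r₂e^{iθ₂}+r₃e^{iθ₃}=r₁+r₄e^{iθ₄} gives r₂ω₂e^{iθ₂}+r₃ω₃e^{iθ₃}=r₄ω₄e^{iθ₄}.
Eliminating the other unknown: ω₃ = r₂ω₂ sin(θ₄−θ₂) / [r₃ sin(θ₃−θ₄)].
Numerator sine = +0.98027; denominator sine = +0.37784.
Result = 0.015·36.82·(+0.98027) / (0.027·(+0.37784)) = +53.069 rad/s; magnitude 53.069 rad/s.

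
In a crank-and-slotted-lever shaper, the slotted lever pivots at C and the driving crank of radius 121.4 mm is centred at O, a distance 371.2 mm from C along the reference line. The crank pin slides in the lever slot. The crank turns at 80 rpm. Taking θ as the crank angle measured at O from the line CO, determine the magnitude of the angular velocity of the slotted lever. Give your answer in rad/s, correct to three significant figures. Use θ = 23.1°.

ω = 8.378 rad/s (from 80 rpm).
Crank pin A relative to C: A = (d + r cosθ, r sinθ); lever angle φ = atan2(r sinθ, d + r cosθ).
Differentiating tanφ: φ̇ = rω(d cosθ + r)/(d² + r² + 2dr cosθ).
d² + r² + 2dr cosθ = |CA|² = 0.235428 m²;  d cosθ + r = +0.46284 m.
|ω_lever| = |0.1214·8.378·+0.46284| / 0.235428 = 1.9994 rad/s.

2.00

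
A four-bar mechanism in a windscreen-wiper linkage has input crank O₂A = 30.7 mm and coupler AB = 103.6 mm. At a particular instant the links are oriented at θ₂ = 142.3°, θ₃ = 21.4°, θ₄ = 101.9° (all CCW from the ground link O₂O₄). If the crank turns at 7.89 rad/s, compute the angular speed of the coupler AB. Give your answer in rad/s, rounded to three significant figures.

ω₂ = 7.89 rad/s
Differentiating the loop-closure r₂e^{iθ₂}+r₃e^{iθ₃}=r₁+r₄e^{iθ₄} gives r₂ω₂e^{iθ₂}+r₃ω₃e^{iθ₃}=r₄ω₄e^{iθ₄}.
Eliminating the other unknown: ω₃ = r₂ω₂ sin(θ₄−θ₂) / [r₃ sin(θ₃−θ₄)].
Numerator sine = -0.64812; denominator sine = -0.98629.
Result = 0.0307·7.89·(-0.64812) / (0.1036·(-0.98629)) = +1.5364 rad/s; magnitude 1.5364 rad/s.

1.54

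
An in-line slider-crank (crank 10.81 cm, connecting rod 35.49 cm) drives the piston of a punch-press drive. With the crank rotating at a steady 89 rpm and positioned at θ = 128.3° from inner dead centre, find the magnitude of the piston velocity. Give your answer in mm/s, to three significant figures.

ω = 2π·89/60 = 9.32 rad/s
For an in-line slider-crank, x = r cosθ + √(L² − r² sin²θ), so v = −rω sinθ·[1 + r cosθ/√(L² − r² sin²θ)].
With r = 0.1081 m, L = 0.3549 m, θ = 128.3°: √(L² − r² sin²θ) = 0.34461 m.
v = −0.1081·9.32·0.78478·[1 + 0.1081·-0.61978/0.34461] = -0.63694 m/s.
|v| = 0.63694 m/s = 636.94 mm/s.

637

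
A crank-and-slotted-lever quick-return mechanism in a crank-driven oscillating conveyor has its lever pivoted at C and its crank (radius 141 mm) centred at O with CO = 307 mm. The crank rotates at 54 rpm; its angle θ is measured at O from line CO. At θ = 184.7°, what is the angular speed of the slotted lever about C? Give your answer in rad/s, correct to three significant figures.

4.72

ω = 5.655 rad/s (from 54 rpm).
Crank pin A relative to C: A = (d + r cosθ, r sinθ); lever angle φ = atan2(r sinθ, d + r cosθ).
Differentiating tanφ: φ̇ = rω(d cosθ + r)/(d² + r² + 2dr cosθ).
d² + r² + 2dr cosθ = |CA|² = 0.0278471 m²;  d cosθ + r = -0.16497 m.
|ω_lever| = |0.141·5.655·-0.16497| / 0.0278471 = 4.7235 rad/s.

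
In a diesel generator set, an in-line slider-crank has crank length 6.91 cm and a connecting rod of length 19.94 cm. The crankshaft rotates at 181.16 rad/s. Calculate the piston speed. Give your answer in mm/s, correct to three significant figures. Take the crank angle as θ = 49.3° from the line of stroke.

ω = 181.2 rad/s
For an in-line slider-crank, x = r cosθ + √(L² − r² sin²θ), so v = −rω sinθ·[1 + r cosθ/√(L² − r² sin²θ)].
With r = 0.0691 m, L = 0.1994 m, θ = 49.3°: √(L² − r² sin²θ) = 0.1924 m.
v = −0.0691·181.2·0.75813·[1 + 0.0691·0.65210/0.1924] = -11.713 m/s.
|v| = 11.713 m/s = 11713 mm/s.

11700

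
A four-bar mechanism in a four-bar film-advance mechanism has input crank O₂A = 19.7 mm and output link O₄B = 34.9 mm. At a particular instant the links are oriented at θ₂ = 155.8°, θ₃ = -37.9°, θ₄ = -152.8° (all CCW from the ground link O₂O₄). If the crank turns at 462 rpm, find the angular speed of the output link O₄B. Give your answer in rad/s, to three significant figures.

7.13

ω₂ = 48.38 rad/s (from 462 rpm).
Differentiating the loop-closure r₂e^{iθ₂}+r₃e^{iθ₃}=r₁+r₄e^{iθ₄} gives r₂ω₂e^{iθ₂}+r₃ω₃e^{iθ₃}=r₄ω₄e^{iθ₄}.
Eliminating the other unknown: ω₄ = r₂ω₂ sin(θ₂−θ₃) / [r₄ sin(θ₄−θ₃)].
Numerator sine = -0.23684; denominator sine = -0.90704.
Result = 0.0197·48.38·(-0.23684) / (0.0349·(-0.90704)) = +7.1307 rad/s; magnitude 7.1307 rad/s.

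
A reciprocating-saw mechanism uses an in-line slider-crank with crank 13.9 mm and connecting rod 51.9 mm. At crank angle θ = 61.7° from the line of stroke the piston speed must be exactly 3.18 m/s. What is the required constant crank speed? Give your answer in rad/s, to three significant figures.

For an in-line slider-crank, |v_piston| = rω|sinθ|·[1 + r cosθ/√(L² − r² sin²θ)].
With r = 0.0139 m, L = 0.0519 m, θ = 61.7°: the bracketed kinematic factor |dx/dθ| = 0.013838 m.
ω = v/|dx/dθ| = 3.18/0.013838 = 229.81 rad/s.

230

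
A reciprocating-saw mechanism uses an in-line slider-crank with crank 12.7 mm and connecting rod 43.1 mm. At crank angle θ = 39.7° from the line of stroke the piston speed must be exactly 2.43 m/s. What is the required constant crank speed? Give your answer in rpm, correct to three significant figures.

2320

For an in-line slider-crank, |v_piston| = rω|sinθ|·[1 + r cosθ/√(L² − r² sin²θ)].
With r = 0.0127 m, L = 0.0431 m, θ = 39.7°: the bracketed kinematic factor |dx/dθ| = 0.009985 m.
ω = v/|dx/dθ| = 2.43/0.009985 = 243.36 rad/s.
N = 60ω/(2π) = 2324 rpm.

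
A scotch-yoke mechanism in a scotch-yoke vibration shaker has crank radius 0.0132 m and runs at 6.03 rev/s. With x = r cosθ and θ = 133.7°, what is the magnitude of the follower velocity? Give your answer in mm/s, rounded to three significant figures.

362

ω = 37.89 rad/s (from 6.03 rev/s).
x = r cosθ ⇒ ẋ = −rω sinθ.
|v| = rω|sinθ| = 0.0132·37.89·|sin 133.7°| = 0.36157 m/s = 361.57 mm/s.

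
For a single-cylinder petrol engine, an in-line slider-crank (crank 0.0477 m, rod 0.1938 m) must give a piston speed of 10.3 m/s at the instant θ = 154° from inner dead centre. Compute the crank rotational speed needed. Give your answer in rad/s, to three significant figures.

For an in-line slider-crank, |v_piston| = rω|sinθ|·[1 + r cosθ/√(L² − r² sin²θ)].
With r = 0.0477 m, L = 0.1938 m, θ = 154°: the bracketed kinematic factor |dx/dθ| = 0.016257 m.
ω = v/|dx/dθ| = 10.3/0.016257 = 633.56 rad/s.

634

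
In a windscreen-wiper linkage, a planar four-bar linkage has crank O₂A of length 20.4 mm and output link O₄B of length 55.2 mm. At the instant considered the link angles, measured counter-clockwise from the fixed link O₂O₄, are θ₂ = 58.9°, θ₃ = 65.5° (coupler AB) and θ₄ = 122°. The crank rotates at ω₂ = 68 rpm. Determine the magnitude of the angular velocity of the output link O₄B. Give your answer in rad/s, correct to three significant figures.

ω₂ = 7.121 rad/s (from 68 rpm).
Differentiating the loop-closure r₂e^{iθ₂}+r₃e^{iθ₃}=r₁+r₄e^{iθ₄} gives r₂ω₂e^{iθ₂}+r₃ω₃e^{iθ₃}=r₄ω₄e^{iθ₄}.
Eliminating the other unknown: ω₄ = r₂ω₂ sin(θ₂−θ₃) / [r₄ sin(θ₄−θ₃)].
Numerator sine = -0.11494; denominator sine = +0.83389.
Result = 0.0204·7.121·(-0.11494) / (0.0552·(+0.83389)) = -0.36273 rad/s; magnitude 0.36273 rad/s.

0.363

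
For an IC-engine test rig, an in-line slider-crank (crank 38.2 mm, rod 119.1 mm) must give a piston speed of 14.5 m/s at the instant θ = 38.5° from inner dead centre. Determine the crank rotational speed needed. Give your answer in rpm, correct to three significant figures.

For an in-line slider-crank, |v_piston| = rω|sinθ|·[1 + r cosθ/√(L² − r² sin²θ)].
With r = 0.0382 m, L = 0.1191 m, θ = 38.5°: the bracketed kinematic factor |dx/dθ| = 0.029872 m.
ω = v/|dx/dθ| = 14.5/0.029872 = 485.41 rad/s.
N = 60ω/(2π) = 4635.3 rpm.

4640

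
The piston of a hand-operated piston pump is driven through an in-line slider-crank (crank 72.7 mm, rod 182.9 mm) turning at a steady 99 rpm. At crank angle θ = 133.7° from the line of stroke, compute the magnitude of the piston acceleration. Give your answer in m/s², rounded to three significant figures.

ω = 2π·99/60 = 10.37 rad/s
x(θ) = r cosθ + √(L² − r² sin²θ); with ω constant, a = ω²·d²x/dθ².
d²x/dθ² = −r cosθ − r²(cos2θ)/√u − r⁴ sin²2θ/(4u^{3/2}),  u = L² − r² sin²θ = 0.0306899 m².
Substituting r = 0.0727 m, L = 0.1829 m, θ = 133.7°: d²x/dθ² = +0.050299 m.
a = ω²·d²x/dθ² = (10.37)²·(+0.050299) = +5.4062 m/s²;  |a| = 5.4062 m/s².

5.41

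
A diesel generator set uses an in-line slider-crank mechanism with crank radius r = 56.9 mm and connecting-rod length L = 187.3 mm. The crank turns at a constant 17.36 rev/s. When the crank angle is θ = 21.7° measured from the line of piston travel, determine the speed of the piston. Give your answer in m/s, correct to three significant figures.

2.95

ω = 2π·17.4 = 109.1 rad/s
For an in-line slider-crank, x = r cosθ + √(L² − r² sin²θ), so v = −rω sinθ·[1 + r cosθ/√(L² − r² sin²θ)].
With r = 0.0569 m, L = 0.1873 m, θ = 21.7°: √(L² − r² sin²θ) = 0.18611 m.
v = −0.0569·109.1·0.36975·[1 + 0.0569·0.92913/0.18611] = -2.9467 m/s.
|v| = 2.9467 m/s.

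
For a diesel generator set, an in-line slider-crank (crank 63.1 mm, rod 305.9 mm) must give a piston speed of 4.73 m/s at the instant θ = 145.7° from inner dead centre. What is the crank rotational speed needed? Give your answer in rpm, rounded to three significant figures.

1530

For an in-line slider-crank, |v_piston| = rω|sinθ|·[1 + r cosθ/√(L² − r² sin²θ)].
With r = 0.0631 m, L = 0.3059 m, θ = 145.7°: the bracketed kinematic factor |dx/dθ| = 0.029458 m.
ω = v/|dx/dθ| = 4.73/0.029458 = 160.57 rad/s.
N = 60ω/(2π) = 1533.3 rpm.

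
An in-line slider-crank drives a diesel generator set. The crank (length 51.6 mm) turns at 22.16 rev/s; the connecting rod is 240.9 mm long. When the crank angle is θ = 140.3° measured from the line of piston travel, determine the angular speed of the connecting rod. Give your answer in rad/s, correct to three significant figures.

ω = 139.2 rad/s (converted from 22.16 rev/s).
The rod makes angle φ with the slider axis where L sinφ = r sinθ; differentiating, L cosφ·φ̇ = r ω cosθ.
L cosφ = √(L² − r² sin²θ) = 0.23863 m.
|ω_rod| = r ω |cosθ| / √(L² − r² sin²θ) = 0.0516·139.2·0.76940/0.23863 = 23.164 rad/s.

23.2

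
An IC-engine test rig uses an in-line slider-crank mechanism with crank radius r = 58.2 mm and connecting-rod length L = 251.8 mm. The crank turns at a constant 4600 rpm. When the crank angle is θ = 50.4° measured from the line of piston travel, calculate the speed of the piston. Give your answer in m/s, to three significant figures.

24.8

ω = 2π·4600/60 = 481.7 rad/s
For an in-line slider-crank, x = r cosθ + √(L² − r² sin²θ), so v = −rω sinθ·[1 + r cosθ/√(L² − r² sin²θ)].
With r = 0.0582 m, L = 0.2518 m, θ = 50.4°: √(L² − r² sin²θ) = 0.24777 m.
v = −0.0582·481.7·0.77051·[1 + 0.0582·0.63742/0.24777] = -24.836 m/s.
|v| = 24.836 m/s.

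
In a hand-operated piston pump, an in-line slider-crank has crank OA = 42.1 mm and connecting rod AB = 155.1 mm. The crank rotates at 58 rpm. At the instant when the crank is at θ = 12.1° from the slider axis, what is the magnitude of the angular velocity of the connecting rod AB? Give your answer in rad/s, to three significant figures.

1.61

ω = 6.074 rad/s (converted from 58 rpm).
The rod makes angle φ with the slider axis where L sinφ = r sinθ; differentiating, L cosφ·φ̇ = r ω cosθ.
L cosφ = √(L² − r² sin²θ) = 0.15485 m.
|ω_rod| = r ω |cosθ| / √(L² − r² sin²θ) = 0.0421·6.074·0.97778/0.15485 = 1.6146 rad/s.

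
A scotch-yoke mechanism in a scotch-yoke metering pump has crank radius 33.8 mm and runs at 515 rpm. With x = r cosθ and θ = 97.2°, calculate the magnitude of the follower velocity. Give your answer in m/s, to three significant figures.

1.81

ω = 53.93 rad/s (from 515 rpm).
x = r cosθ ⇒ ẋ = −rω sinθ.
|v| = rω|sinθ| = 0.0338·53.93·|sin 97.2°| = 1.8085 m/s.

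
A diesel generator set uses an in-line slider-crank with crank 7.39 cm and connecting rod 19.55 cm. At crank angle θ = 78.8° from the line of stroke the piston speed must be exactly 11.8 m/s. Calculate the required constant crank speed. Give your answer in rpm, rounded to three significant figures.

For an in-line slider-crank, |v_piston| = rω|sinθ|·[1 + r cosθ/√(L² − r² sin²θ)].
With r = 0.0739 m, L = 0.1955 m, θ = 78.8°: the bracketed kinematic factor |dx/dθ| = 0.078224 m.
ω = v/|dx/dθ| = 11.8/0.078224 = 150.85 rad/s.
N = 60ω/(2π) = 1440.5 rpm.

1440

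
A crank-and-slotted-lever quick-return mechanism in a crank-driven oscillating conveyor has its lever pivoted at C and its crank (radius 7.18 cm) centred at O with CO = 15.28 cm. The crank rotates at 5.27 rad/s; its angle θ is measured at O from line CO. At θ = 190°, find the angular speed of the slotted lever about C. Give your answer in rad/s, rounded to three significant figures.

4.32

ω = 5.27 rad/s
Crank pin A relative to C: A = (d + r cosθ, r sinθ); lever angle φ = atan2(r sinθ, d + r cosθ).
Differentiating tanφ: φ̇ = rω(d cosθ + r)/(d² + r² + 2dr cosθ).
d² + r² + 2dr cosθ = |CA|² = 0.00689435 m²;  d cosθ + r = -0.078679 m.
|ω_lever| = |0.0718·5.27·-0.078679| / 0.00689435 = 4.3182 rad/s.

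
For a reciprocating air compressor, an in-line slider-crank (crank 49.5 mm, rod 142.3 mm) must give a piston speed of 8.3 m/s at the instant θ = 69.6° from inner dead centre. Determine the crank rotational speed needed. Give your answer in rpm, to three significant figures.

For an in-line slider-crank, |v_piston| = rω|sinθ|·[1 + r cosθ/√(L² − r² sin²θ)].
With r = 0.0495 m, L = 0.1423 m, θ = 69.6°: the bracketed kinematic factor |dx/dθ| = 0.052346 m.
ω = v/|dx/dθ| = 8.3/0.052346 = 158.56 rad/s.
N = 60ω/(2π) = 1514.1 rpm.

1510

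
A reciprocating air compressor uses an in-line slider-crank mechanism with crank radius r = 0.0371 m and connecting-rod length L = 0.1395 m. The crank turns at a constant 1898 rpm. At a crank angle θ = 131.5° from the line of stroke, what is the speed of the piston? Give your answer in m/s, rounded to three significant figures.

4.53

ω = 2π·1898/60 = 198.8 rad/s
For an in-line slider-crank, x = r cosθ + √(L² − r² sin²θ), so v = −rω sinθ·[1 + r cosθ/√(L² − r² sin²θ)].
With r = 0.0371 m, L = 0.1395 m, θ = 131.5°: √(L² − r² sin²θ) = 0.1367 m.
v = −0.0371·198.8·0.74896·[1 + 0.0371·-0.66262/0.1367] = -4.5296 m/s.
|v| = 4.5296 m/s.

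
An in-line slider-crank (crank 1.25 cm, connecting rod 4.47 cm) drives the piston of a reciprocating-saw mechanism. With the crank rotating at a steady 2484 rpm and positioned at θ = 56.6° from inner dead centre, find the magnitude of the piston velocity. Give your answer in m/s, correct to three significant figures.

3.14

ω = 2π·2484/60 = 260.1 rad/s
For an in-line slider-crank, x = r cosθ + √(L² − r² sin²θ), so v = −rω sinθ·[1 + r cosθ/√(L² − r² sin²θ)].
With r = 0.0125 m, L = 0.0447 m, θ = 56.6°: √(L² − r² sin²θ) = 0.043465 m.
v = −0.0125·260.1·0.83485·[1 + 0.0125·0.55048/0.043465] = -3.1443 m/s.
|v| = 3.1443 m/s.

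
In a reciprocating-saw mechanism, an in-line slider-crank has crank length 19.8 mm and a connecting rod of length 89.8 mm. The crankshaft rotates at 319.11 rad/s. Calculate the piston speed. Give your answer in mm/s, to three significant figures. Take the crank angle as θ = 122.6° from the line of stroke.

4680

ω = 319.1 rad/s
For an in-line slider-crank, x = r cosθ + √(L² − r² sin²θ), so v = −rω sinθ·[1 + r cosθ/√(L² − r² sin²θ)].
With r = 0.0198 m, L = 0.0898 m, θ = 122.6°: √(L² − r² sin²θ) = 0.088237 m.
v = −0.0198·319.1·0.84245·[1 + 0.0198·-0.53877/0.088237] = -4.6794 m/s.
|v| = 4.6794 m/s = 4679.4 mm/s.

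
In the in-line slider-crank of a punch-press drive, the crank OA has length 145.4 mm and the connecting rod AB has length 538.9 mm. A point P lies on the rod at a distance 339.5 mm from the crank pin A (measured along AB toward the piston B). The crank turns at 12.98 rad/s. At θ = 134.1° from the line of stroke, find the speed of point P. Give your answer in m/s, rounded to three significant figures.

1.29

ω = 12.98 rad/s.  Crank-pin speed |V_A| = rω = 1.8873 m/s, perpendicular to OA.
Rod angle: sinφ = −(r/L) sinθ ⇒ φ = -11.172°; ω_rod = −rω cosθ/√(L²−r²sin²θ) = +2.4842 rad/s.
V_P = V_A + ω_rod × AP, with AP = 0.3395 m along the rod.
Components: V_Px = −rω sinθ − a·ω_rod·sinφ = -1.1919 m/s;  V_Py = rω cosθ + a·ω_rod·cosφ = -0.48597 m/s.
|V_P| = √(V_Px² + V_Py²) = 1.2872 m/s.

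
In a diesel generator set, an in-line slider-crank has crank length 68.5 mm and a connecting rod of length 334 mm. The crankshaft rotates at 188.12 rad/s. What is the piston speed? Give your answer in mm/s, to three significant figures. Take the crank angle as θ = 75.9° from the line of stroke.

13100

ω = 188.1 rad/s
For an in-line slider-crank, x = r cosθ + √(L² − r² sin²θ), so v = −rω sinθ·[1 + r cosθ/√(L² − r² sin²θ)].
With r = 0.0685 m, L = 0.334 m, θ = 75.9°: √(L² − r² sin²θ) = 0.32733 m.
v = −0.0685·188.1·0.96987·[1 + 0.0685·0.24362/0.32733] = -13.135 m/s.
|v| = 13.135 m/s = 13135 mm/s.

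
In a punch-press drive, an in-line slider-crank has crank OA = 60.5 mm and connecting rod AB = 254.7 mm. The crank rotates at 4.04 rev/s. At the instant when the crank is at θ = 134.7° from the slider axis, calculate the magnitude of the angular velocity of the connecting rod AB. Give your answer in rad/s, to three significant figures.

4.30

ω = 25.38 rad/s (converted from 4.04 rev/s).
The rod makes angle φ with the slider axis where L sinφ = r sinθ; differentiating, L cosφ·φ̇ = r ω cosθ.
L cosφ = √(L² − r² sin²θ) = 0.25104 m.
|ω_rod| = r ω |cosθ| / √(L² − r² sin²θ) = 0.0605·25.38·0.70339/0.25104 = 4.303 rad/s.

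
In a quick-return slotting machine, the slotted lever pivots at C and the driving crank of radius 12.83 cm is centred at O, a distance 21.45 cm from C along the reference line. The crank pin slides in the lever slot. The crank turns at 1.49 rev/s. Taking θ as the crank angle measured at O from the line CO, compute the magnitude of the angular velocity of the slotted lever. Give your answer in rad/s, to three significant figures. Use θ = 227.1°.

ω = 9.362 rad/s (from 1.49 rev/s).
Crank pin A relative to C: A = (d + r cosθ, r sinθ); lever angle φ = atan2(r sinθ, d + r cosθ).
Differentiating tanφ: φ̇ = rω(d cosθ + r)/(d² + r² + 2dr cosθ).
d² + r² + 2dr cosθ = |CA|² = 0.0250038 m²;  d cosθ + r = -0.017715 m.
|ω_lever| = |0.1283·9.362·-0.017715| / 0.0250038 = 0.85098 rad/s.

0.851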